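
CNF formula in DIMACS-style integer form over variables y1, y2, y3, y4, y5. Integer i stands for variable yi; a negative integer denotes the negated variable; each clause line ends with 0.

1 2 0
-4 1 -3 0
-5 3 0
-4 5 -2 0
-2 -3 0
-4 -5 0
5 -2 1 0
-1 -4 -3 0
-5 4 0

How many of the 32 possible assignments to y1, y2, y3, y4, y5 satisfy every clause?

4

The models are:
  y1=1 y2=0 y3=0 y4=0 y5=0
  y1=1 y2=0 y3=0 y4=1 y5=0
  y1=1 y2=0 y3=1 y4=0 y5=0
  y1=1 y2=1 y3=0 y4=0 y5=0
That's 4 in total.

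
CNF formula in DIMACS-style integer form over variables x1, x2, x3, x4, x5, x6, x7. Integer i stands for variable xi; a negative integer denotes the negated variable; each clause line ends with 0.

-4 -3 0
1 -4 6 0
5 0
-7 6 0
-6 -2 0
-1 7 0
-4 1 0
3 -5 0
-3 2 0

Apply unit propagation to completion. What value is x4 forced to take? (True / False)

False

(x5) stands alone — x5 = True.
(x3 | ~x5): since x5 = True, the clause reduces to (x3). x3 = True.
(~x4 | ~x3) with x3 = True leaves only ~x4, so x4 = False.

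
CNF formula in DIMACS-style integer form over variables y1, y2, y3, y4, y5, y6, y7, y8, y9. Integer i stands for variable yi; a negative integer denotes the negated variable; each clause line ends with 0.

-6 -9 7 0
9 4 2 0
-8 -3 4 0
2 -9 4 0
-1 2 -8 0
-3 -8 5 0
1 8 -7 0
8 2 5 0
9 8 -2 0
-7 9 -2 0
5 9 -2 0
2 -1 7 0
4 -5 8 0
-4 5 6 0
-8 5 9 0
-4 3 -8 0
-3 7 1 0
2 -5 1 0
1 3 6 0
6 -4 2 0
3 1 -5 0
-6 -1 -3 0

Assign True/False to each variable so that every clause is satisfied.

Try y1 = True.
The remaining clauses are satisfied by y2 = True, y3 = False, y4 = False, y5 = True, y6 = False, y7 = False, y8 = True, y9 = False.

y1=True, y2=True, y3=False, y4=False, y5=True, y6=False, y7=False, y8=True, y9=False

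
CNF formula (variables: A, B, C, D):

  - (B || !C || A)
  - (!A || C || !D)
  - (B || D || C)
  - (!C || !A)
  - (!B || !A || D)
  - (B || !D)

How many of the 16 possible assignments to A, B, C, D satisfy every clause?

4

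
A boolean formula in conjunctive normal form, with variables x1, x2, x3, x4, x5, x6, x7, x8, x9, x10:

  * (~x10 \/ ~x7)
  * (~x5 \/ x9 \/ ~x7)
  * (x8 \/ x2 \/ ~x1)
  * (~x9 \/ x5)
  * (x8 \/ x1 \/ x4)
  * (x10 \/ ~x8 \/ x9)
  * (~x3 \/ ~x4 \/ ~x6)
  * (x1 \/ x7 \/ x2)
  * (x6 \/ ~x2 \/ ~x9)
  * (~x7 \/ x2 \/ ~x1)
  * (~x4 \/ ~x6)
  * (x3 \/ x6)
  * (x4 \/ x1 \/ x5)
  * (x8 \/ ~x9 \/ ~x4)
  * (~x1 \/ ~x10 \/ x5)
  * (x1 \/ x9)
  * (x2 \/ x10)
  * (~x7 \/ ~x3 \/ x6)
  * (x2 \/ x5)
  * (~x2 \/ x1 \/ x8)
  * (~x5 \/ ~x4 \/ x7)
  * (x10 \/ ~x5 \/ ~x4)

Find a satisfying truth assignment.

x1 = F  x2 = T  x3 = F  x4 = F  x5 = T  x6 = T  x7 = F  x8 = T  x9 = T  x10 = T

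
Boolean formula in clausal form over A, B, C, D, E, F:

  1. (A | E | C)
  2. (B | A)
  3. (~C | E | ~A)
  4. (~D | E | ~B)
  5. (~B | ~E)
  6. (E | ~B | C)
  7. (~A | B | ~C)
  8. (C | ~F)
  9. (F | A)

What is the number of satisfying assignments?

Satisfying assignments:
  A=F B=T C=T D=F E=F F=T
  A=T B=F C=F D=F E=F F=F
  A=T B=F C=F D=F E=T F=F
  A=T B=F C=F D=T E=F F=F
  A=T B=F C=F D=T E=T F=F
That's 5 in total.

5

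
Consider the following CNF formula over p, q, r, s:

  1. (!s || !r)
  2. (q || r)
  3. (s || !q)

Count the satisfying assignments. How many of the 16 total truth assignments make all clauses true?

4

Satisfying assignments:
  p=F q=F r=T s=F
  p=F q=T r=F s=T
  p=T q=F r=T s=F
  p=T q=T r=F s=T
Count: 4.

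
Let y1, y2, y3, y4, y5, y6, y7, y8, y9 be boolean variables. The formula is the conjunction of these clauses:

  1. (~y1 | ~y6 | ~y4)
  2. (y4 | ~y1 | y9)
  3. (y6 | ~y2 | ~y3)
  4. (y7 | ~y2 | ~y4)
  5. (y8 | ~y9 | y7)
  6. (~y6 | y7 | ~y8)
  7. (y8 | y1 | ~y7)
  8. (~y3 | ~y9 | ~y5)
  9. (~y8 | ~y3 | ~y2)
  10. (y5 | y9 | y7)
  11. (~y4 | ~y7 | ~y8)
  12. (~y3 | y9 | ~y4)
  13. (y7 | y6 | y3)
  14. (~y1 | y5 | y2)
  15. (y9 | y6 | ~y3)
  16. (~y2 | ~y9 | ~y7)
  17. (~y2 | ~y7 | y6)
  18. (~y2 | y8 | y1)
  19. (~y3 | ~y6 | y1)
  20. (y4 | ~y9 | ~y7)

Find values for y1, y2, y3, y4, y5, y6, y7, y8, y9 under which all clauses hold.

Try y1 = True.
Try y2 = False.
  then y5 is forced to True.
The remaining clauses are satisfied by y3 = False, y4 = True, y6 = False, y7 = True, y8 = False, y9 = False.
Every clause has at least one true literal under this assignment.

y1=T, y2=F, y3=F, y4=T, y5=T, y6=F, y7=T, y8=F, y9=F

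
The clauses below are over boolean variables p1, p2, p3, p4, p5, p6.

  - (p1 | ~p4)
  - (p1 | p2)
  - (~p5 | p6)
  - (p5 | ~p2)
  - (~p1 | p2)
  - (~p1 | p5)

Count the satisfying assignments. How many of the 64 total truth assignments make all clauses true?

6

Satisfying assignments:
  p1=F p2=T p3=F p4=F p5=T p6=T
  p1=F p2=T p3=T p4=F p5=T p6=T
  p1=T p2=T p3=F p4=F p5=T p6=T
  p1=T p2=T p3=F p4=T p5=T p6=T
  p1=T p2=T p3=T p4=F p5=T p6=T
  p1=T p2=T p3=T p4=T p5=T p6=T
Count: 6.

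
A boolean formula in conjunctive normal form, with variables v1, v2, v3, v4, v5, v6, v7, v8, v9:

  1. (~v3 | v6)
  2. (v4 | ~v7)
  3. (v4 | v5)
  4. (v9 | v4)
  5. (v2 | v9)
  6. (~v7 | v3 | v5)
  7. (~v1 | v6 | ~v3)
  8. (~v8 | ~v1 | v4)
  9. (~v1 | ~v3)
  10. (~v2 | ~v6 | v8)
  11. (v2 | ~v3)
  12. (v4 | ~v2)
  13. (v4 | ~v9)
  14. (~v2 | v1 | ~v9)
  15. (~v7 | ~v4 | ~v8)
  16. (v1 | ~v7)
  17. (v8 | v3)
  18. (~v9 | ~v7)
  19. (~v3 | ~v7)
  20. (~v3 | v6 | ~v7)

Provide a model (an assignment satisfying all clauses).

v1=False, v2=False, v3=False, v4=True, v5=True, v6=True, v7=False, v8=True, v9=True

Check each clause:
  1. (~v3 | v6) — ~v3 is true.
  2. (v4 | ~v7) — ~v7 is true.
  3. (v5 | v4) — v4 is true.
  4. (v4 | v9) — v9 is true.
  5. (v9 | v2) — v9 is true.
  6. (v5 | v3 | ~v7) — ~v7 is true.
  7. (v6 | ~v1 | ~v3) — ~v3 is true.
  8. (v4 | ~v1 | ~v8) — v4 is true.
  9. (~v3 | ~v1) — ~v3 is true.
  10. (v8 | ~v6 | ~v2) — v8 is true.
  11. (v2 | ~v3) — ~v3 is true.
  12. (v4 | ~v2) — v4 is true.
  13. (v4 | ~v9) — v4 is true.
  14. (~v2 | v1 | ~v9) — ~v2 is true.
  15. (~v7 | ~v4 | ~v8) — ~v7 is true.
  16. (~v7 | v1) — ~v7 is true.
  17. (v3 | v8) — v8 is true.
  18. (~v7 | ~v9) — ~v7 is true.
  19. (~v3 | ~v7) — ~v7 is true.
  20. (~v7 | v6 | ~v3) — ~v7 is true.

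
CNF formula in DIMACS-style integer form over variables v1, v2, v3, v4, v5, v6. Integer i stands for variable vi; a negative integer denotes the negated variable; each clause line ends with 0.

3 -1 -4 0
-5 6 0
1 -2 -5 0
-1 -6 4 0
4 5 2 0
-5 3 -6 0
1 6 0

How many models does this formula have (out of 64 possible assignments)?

Case analysis on v1 and v5:
  v1=T, v5=T: remaining (v2,v3,v4,v6) ∈ {(F,T,T,T); (T,T,T,T)} — 2.
  v1=T, v5=F: 6 of the 16 assignments to (v2,v3,v4,v6) work.
  v1=F, v5=T: remaining (v2,v3,v4,v6) ∈ {(F,T,F,T); (F,T,T,T)} — 2.
  v1=F, v5=F: v3 free; 3 ways for (v2,v4,v6) × 2^1 = 6.
Total: 2 + 6 + 2 + 6 = 16.

16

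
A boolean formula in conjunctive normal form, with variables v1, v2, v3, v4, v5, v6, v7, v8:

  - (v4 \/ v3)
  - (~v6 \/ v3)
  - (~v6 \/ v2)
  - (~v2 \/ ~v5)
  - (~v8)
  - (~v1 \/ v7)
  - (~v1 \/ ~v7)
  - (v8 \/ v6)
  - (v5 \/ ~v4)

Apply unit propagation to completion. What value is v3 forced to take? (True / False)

True

Unit clause (~v8) sets v8 = False.
(v8 \/ v6) with v8 = False leaves only v6, so v6 = True.
In (v3 \/ ~v6), ~v6 is now false; v3 must hold, so v3 = True.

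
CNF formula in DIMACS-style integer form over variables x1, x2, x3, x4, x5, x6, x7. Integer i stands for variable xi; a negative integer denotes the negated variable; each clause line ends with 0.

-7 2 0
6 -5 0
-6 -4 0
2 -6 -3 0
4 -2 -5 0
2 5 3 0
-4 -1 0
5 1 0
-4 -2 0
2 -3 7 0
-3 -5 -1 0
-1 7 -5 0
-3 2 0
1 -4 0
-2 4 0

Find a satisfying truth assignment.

x1=False, x2=False, x3=False, x4=False, x5=True, x6=True, x7=False

Set x1 = False and propagate.
  then x5 is forced to True.
  then x6 is forced to True.
  then x4 is forced to False.
  then x2 is forced to False.
  then x7 is forced to False.
  then x3 is forced to False.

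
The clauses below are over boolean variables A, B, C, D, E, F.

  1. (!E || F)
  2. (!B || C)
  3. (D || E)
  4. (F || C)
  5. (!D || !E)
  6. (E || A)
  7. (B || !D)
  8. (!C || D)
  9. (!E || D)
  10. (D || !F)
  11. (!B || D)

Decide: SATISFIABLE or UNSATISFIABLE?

SATISFIABLE

Pure literal: A appears only positively; assign A = True.
Branch on B: take B = True.
  then C is forced to True.
  then D is forced to True.
  then E is forced to False.
F is now unconstrained; take F = True.
Every clause has at least one true literal under this assignment.
So A = True, B = True, C = True, D = True, E = False, F = True is a satisfying assignment.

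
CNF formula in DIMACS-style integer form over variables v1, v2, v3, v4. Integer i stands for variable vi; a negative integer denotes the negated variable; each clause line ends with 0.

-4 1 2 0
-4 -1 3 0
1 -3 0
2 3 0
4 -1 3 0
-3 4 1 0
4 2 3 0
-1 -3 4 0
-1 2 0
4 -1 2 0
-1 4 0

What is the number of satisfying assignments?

3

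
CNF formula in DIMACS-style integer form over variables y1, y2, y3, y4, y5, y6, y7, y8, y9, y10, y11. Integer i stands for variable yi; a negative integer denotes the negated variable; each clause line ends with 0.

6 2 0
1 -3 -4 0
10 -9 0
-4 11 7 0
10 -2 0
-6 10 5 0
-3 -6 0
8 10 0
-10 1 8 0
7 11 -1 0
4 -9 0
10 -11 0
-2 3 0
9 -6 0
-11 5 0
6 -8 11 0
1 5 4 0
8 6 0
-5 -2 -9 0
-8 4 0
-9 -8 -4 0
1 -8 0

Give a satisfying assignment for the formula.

y1 = True  y2 = False  y3 = False  y4 = True  y5 = True  y6 = True  y7 = True  y8 = False  y9 = True  y10 = True  y11 = False

Pure literal: y7 appears only positively; assign y7 = True.
Set y1 = True and propagate.
For the remaining variables, y2 = False, y3 = False, y4 = True, y5 = True, y6 = True, y8 = False, y9 = True, y10 = True, y11 = False works.
Every clause has at least one true literal under this assignment.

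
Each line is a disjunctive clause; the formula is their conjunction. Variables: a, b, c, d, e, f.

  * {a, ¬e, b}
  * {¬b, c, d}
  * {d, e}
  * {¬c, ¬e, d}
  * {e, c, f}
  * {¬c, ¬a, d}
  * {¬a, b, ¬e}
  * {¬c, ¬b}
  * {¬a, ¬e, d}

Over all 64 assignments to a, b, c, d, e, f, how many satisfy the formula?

Split on e, then c.
  e=1, c=1: a clause becomes empty — 0.
  e=1, c=0: remaining (a,b,d,f) ∈ {(0,1,1,0); (0,1,1,1); (1,1,1,0); (1,1,1,1)} — 4.
  e=0, c=1: remaining (a,b,d,f) ∈ {(0,0,1,0); (0,0,1,1); (1,0,1,0); (1,0,1,1)} — 4.
  e=0, c=0: remaining (a,b,d,f) ∈ {(0,0,1,1); (0,1,1,1); (1,0,1,1); (1,1,1,1)} — 4.
Total: 0 + 4 + 4 + 4 = 12.

12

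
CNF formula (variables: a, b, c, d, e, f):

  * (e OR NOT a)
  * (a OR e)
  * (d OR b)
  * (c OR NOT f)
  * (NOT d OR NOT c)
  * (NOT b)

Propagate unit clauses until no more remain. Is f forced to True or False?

(NOT b) is a unit clause: b = False.
(d OR b): since b = False, the clause reduces to (d). d = True.
From (NOT d OR NOT c) and d = True: c = False.
From (c OR NOT f) and c = False: f = False.

False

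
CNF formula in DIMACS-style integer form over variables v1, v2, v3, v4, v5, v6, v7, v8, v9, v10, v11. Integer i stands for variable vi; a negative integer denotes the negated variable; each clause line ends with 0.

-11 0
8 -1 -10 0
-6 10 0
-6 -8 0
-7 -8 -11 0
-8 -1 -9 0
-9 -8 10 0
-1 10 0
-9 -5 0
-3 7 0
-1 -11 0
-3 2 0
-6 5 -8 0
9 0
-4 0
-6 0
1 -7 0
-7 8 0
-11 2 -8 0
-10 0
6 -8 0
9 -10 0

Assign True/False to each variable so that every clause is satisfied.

v1=False  v2=True  v3=False  v4=False  v5=False  v6=False  v7=False  v8=False  v9=True  v10=False  v11=False

The clause (~v11) is unit: v11 must be False.
The clause (v9) is unit: v9 must be True.
(~v5) is a unit clause, so v5 = False.
(~v4) is a unit clause, so v4 = False.
Unit propagation: (~v6) forces v6 = False.
The clause (~v10) is unit: v10 must be False.
Unit propagation: (~v8) forces v8 = False.
The clause (~v1) is unit: v1 must be False.
Unit propagation: (~v7) forces v7 = False.
The clause (~v3) is unit: v3 must be False.
v2 is now unconstrained; take v2 = True.
Every clause has at least one true literal under this assignment.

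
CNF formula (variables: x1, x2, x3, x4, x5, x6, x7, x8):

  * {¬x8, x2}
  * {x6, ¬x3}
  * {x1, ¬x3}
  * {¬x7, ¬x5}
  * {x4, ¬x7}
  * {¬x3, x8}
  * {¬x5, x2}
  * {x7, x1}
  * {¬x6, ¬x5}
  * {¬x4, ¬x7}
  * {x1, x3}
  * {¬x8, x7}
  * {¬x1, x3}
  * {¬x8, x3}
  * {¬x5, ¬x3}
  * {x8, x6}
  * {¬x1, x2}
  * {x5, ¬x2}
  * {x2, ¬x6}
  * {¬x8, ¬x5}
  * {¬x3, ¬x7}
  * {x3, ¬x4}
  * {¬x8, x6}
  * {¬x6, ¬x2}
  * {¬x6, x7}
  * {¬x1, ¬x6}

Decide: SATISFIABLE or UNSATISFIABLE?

UNSATISFIABLE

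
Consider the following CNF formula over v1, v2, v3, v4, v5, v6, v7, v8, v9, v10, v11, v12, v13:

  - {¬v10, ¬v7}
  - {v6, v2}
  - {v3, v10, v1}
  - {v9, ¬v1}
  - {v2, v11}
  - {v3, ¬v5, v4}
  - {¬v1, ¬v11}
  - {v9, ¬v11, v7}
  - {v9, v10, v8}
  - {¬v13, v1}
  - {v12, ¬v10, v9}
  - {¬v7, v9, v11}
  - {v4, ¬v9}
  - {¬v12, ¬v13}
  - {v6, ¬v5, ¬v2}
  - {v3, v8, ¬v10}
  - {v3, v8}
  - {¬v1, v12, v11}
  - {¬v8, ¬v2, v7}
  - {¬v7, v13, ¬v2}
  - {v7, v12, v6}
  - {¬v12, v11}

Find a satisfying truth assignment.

Pure literal: v3 appears only positively; assign v3 = True.
v5 occurs only negated in the remaining clauses — set v5 = False.
Set v1 = False and propagate.
  then v13 is forced to False.
Try v2 = False.
  then v6 is forced to True.
  then v11 is forced to True.
For the remaining variables, v4 = False, v7 = True, v8 = True, v9 = False, v10 = False, v12 = False works.
Every clause has at least one true literal under this assignment.

v1=0, v2=0, v3=1, v4=0, v5=0, v6=1, v7=1, v8=1, v9=0, v10=0, v11=1, v12=0, v13=0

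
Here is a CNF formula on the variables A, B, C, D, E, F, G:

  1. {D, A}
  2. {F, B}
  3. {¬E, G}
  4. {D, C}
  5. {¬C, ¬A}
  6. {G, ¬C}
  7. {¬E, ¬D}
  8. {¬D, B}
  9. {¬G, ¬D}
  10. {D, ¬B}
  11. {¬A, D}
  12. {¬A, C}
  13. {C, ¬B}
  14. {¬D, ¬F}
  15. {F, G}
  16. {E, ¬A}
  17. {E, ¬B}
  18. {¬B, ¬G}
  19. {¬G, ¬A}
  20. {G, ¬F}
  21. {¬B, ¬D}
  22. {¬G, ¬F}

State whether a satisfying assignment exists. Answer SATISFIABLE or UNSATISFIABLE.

UNSATISFIABLE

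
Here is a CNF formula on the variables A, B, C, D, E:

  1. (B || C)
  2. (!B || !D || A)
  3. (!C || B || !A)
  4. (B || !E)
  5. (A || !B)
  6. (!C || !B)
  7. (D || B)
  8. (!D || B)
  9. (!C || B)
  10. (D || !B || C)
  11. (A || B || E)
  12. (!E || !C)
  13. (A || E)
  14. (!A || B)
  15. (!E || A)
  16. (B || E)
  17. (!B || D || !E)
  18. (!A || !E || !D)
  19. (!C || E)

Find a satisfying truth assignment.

Set A = True and propagate.
  then B is forced to True.
  then C is forced to False.
  then D is forced to True.
  then E is forced to False.

A=True  B=True  C=False  D=True  E=False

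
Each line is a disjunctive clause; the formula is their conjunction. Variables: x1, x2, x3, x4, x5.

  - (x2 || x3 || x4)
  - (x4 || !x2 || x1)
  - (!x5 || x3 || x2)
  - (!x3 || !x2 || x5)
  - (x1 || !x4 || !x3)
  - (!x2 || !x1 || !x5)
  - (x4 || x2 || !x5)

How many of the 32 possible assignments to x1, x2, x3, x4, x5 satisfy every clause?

10

Split on x2, then x3.
  x2=1, x3=1: a clause becomes empty — 0.
  x2=1, x3=0: remaining (x1,x4,x5) ∈ {(0,1,0); (0,1,1); (1,0,0); (1,1,0)} — 4.
  x2=0, x3=1: remaining (x1,x4,x5) ∈ {(0,0,0); (1,0,0); (1,1,0); (1,1,1)} — 4.
  x2=0, x3=0: remaining (x1,x4,x5) ∈ {(0,1,0); (1,1,0)} — 2.
Total: 0 + 4 + 4 + 2 = 10.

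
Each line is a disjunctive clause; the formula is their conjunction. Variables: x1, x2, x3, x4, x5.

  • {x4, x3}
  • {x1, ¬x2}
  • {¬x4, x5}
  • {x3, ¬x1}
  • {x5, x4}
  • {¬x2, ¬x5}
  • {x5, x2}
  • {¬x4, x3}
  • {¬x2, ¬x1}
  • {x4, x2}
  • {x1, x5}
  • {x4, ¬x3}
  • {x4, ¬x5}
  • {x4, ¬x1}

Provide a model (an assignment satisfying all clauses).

x1 = True, x2 = False, x3 = True, x4 = True, x5 = True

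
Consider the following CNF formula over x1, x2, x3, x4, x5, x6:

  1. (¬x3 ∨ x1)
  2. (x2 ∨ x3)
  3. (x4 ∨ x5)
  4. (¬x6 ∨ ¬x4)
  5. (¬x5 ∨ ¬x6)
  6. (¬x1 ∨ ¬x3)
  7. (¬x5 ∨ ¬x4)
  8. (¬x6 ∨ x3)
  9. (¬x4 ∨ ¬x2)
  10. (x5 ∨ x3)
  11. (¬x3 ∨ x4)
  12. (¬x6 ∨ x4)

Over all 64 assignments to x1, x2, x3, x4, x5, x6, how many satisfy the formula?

2

Satisfying assignments:
  x1=0 x2=1 x3=0 x4=0 x5=1 x6=0
  x1=1 x2=1 x3=0 x4=0 x5=1 x6=0
Count: 2.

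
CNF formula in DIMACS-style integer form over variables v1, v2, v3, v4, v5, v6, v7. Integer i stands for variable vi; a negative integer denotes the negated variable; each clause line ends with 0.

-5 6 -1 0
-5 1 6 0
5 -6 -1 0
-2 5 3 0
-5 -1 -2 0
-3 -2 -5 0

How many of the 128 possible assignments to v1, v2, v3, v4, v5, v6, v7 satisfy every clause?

56

Case analysis on v5 and v1:
  v5=1, v1=1: forces v2=0; v6=1; v3, v4, v7 free → 2^3 = 8.
  v5=1, v1=0: v4, v7 free; 3 ways for (v2,v3,v6) × 2^2 = 12.
  v5=0, v1=1: v4, v7 free; 3 ways for (v2,v3,v6) × 2^2 = 12.
  v5=0, v1=0: v4, v6, v7 free; 3 ways for (v2,v3) × 2^3 = 24.
Total: 8 + 12 + 12 + 24 = 56.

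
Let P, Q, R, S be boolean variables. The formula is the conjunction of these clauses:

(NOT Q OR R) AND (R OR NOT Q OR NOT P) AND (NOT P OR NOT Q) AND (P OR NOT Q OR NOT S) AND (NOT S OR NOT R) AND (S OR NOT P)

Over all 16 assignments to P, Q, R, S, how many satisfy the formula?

The models are:
  P=F Q=F R=F S=F
  P=F Q=F R=F S=T
  P=F Q=F R=T S=F
  P=F Q=T R=T S=F
  P=T Q=F R=F S=T
That's 5 in total.

5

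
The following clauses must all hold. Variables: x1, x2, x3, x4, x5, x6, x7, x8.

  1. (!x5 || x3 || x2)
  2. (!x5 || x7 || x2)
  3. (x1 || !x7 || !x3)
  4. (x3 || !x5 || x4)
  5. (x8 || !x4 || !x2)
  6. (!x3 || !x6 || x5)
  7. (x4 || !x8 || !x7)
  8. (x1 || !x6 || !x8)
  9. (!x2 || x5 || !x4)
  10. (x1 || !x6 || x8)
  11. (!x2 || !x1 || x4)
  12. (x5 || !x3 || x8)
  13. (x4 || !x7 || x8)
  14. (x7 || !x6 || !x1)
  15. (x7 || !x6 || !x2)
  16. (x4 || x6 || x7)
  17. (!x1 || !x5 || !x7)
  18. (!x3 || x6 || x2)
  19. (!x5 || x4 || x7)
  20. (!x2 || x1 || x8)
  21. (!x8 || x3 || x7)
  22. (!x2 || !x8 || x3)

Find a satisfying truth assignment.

x1=T  x2=F  x3=F  x4=T  x5=F  x6=F  x7=F  x8=F

Check each clause:
  1. (x3 || x2 || !x5) — !x5 is true.
  2. (x2 || x7 || !x5) — !x5 is true.
  3. (!x3 || x1 || !x7) — !x7 is true.
  4. (x4 || !x5 || x3) — x4 is true.
  5. (!x2 || !x4 || x8) — !x2 is true.
  6. (!x3 || x5 || !x6) — !x3 is true.
  7. (x4 || !x7 || !x8) — !x8 is true.
  8. (!x6 || !x8 || x1) — !x8 is true.
  9. (!x2 || !x4 || x5) — !x2 is true.
  10. (!x6 || x8 || x1) — x1 is true.
  11. (x4 || !x2 || !x1) — x4 is true.
  12. (x5 || x8 || !x3) — !x3 is true.
  13. (x4 || !x7 || x8) — !x7 is true.
  14. (!x6 || !x1 || x7) — !x6 is true.
  15. (!x6 || x7 || !x2) — !x6 is true.
  16. (x7 || x4 || x6) — x4 is true.
  17. (!x1 || !x7 || !x5) — !x7 is true.
  18. (x2 || !x3 || x6) — !x3 is true.
  19. (x4 || !x5 || x7) — !x5 is true.
  20. (!x2 || x1 || x8) — x1 is true.
  21. (!x8 || x3 || x7) — !x8 is true.
  22. (!x2 || x3 || !x8) — !x8 is true.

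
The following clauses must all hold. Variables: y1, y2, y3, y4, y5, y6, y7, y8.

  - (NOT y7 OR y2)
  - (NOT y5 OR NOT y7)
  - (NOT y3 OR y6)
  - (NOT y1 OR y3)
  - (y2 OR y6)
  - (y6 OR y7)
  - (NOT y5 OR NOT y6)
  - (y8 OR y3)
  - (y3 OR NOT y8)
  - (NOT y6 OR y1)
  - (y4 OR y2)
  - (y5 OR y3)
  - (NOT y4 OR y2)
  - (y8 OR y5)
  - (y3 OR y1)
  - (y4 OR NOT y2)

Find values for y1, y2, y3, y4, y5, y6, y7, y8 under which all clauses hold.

y1=1  y2=1  y3=1  y4=1  y5=0  y6=1  y7=1  y8=1

Check each clause:
  1. (NOT y7 OR y2) — y2 is true.
  2. (NOT y7 OR NOT y5) — NOT y5 is true.
  3. (NOT y3 OR y6) — y6 is true.
  4. (NOT y1 OR y3) — y3 is true.
  5. (y6 OR y2) — y2 is true.
  6. (y7 OR y6) — y6 is true.
  7. (NOT y6 OR NOT y5) — NOT y5 is true.
  8. (y8 OR y3) — y8 is true.
  9. (NOT y8 OR y3) — y3 is true.
  10. (y1 OR NOT y6) — y1 is true.
  11. (y4 OR y2) — y2 is true.
  12. (y5 OR y3) — y3 is true.
  13. (y2 OR NOT y4) — y2 is true.
  14. (y5 OR y8) — y8 is true.
  15. (y3 OR y1) — y1 is true.
  16. (y4 OR NOT y2) — y4 is true.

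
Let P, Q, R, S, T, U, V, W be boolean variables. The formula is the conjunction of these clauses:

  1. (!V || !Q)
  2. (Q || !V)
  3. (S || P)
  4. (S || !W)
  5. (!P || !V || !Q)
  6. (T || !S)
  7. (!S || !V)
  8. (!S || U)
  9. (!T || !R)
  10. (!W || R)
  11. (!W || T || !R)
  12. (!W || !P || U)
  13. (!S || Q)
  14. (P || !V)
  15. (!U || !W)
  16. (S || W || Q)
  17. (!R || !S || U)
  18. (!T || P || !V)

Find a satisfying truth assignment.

Pure literal: V appears only negated; assign V = False.
Try P = True.
Set Q = True and propagate.
Try R = False.
  then W is forced to False.
The remaining clauses are satisfied by S = False, T = False, U = True.

P=T, Q=T, R=F, S=F, T=F, U=T, V=F, W=F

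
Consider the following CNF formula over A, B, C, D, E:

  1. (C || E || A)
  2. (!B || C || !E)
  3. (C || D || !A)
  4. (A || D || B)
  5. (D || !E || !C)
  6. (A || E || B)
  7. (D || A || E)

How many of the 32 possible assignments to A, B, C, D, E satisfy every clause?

Case analysis on A and E:
  A=1, E=1: remaining (B,C,D) ∈ {(0,0,1); (0,1,1); (1,1,1)} — 3.
  A=1, E=0: B free; 3 ways for (C,D) × 2^1 = 6.
  A=0, E=1: remaining (B,C,D) ∈ {(0,0,1); (0,1,1); (1,1,1)} — 3.
  A=0, E=0: remaining (B,C,D) ∈ {(1,1,1)} — 1.
Total: 3 + 6 + 3 + 1 = 13.

13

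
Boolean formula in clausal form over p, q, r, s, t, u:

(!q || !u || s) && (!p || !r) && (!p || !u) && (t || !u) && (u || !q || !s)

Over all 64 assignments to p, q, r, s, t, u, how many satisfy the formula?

24

Case analysis on u and p:
  u=T, p=T: a clause becomes empty — 0.
  u=T, p=F: r free; 3 ways for (q,s,t) × 2^1 = 6.
  u=F, p=T: t free; 3 ways for (q,r,s) × 2^1 = 6.
  u=F, p=F: r, t free; 3 ways for (q,s) × 2^2 = 12.
Total: 0 + 6 + 6 + 12 = 24.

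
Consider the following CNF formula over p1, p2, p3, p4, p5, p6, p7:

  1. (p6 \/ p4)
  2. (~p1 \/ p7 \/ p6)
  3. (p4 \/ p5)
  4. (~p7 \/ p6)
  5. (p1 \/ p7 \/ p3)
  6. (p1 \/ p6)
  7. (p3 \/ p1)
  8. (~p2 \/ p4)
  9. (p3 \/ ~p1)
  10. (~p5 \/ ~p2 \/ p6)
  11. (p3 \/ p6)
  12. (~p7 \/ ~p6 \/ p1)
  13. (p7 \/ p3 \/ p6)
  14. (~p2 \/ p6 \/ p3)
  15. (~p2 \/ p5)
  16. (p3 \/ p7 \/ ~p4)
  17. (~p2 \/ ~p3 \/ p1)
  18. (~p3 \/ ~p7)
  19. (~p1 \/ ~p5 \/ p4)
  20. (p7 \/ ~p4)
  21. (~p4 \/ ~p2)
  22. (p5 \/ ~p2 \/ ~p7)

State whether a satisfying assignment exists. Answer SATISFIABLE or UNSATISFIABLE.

p2 occurs only negated in the remaining clauses — set p2 = False.
Try p1 = False.
  then p6 is forced to True.
  then p3 is forced to True.
  then p7 is forced to False.
  then p4 is forced to False.
  then p5 is forced to True.
Every clause has at least one true literal under this assignment.
So p1=F  p2=F  p3=T  p4=F  p5=T  p6=T  p7=F is a satisfying assignment.

SATISFIABLE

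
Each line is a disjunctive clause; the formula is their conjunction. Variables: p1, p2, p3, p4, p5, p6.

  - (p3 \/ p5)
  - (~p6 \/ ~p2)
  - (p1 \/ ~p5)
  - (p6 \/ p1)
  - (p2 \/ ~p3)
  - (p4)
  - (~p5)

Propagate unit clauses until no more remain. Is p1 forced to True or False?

Unit clause (p4) sets p4 = True.
(~p5) stands alone — p5 = False.
(p5 \/ p3): since p5 = False, the clause reduces to (p3). p3 = True.
(p2 \/ ~p3): since p3 = True, the clause reduces to (p2). p2 = True.
(~p6 \/ ~p2) with p2 = True leaves only ~p6, so p6 = False.
From (p6 \/ p1) and p6 = False: p1 = True.

True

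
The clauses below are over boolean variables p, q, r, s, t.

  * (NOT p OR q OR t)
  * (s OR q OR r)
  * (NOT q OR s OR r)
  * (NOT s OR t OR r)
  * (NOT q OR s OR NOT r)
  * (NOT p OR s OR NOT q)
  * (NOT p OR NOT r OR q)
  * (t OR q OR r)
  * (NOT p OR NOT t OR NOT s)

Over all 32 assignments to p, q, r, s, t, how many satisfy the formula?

Case analysis on q and r:
  q=T, r=T: remaining (p,s,t) ∈ {(F,T,F); (F,T,T); (T,T,F)} — 3.
  q=T, r=F: remaining (p,s,t) ∈ {(F,T,T)} — 1.
  q=F, r=T: remaining (p,s,t) ∈ {(F,F,F); (F,F,T); (F,T,F); (F,T,T)} — 4.
  q=F, r=F: remaining (p,s,t) ∈ {(F,T,T)} — 1.
Total: 3 + 1 + 4 + 1 = 9.

9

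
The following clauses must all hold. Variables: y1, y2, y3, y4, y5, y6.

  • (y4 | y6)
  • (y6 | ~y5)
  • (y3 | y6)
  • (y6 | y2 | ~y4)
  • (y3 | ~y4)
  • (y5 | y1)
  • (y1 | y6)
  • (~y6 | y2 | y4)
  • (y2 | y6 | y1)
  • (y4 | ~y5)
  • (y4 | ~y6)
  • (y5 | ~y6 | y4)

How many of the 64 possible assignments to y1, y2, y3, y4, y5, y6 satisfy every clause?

7

Case analysis on y6 and y4:
  y6=T, y4=T: y2 free; 3 ways for (y1,y3,y5) × 2^1 = 6.
  y6=T, y4=F: a clause becomes empty — 0.
  y6=F, y4=T: remaining (y1,y2,y3,y5) ∈ {(T,T,T,F)} — 1.
  y6=F, y4=F: a clause becomes empty — 0.
Total: 6 + 0 + 1 + 0 = 7.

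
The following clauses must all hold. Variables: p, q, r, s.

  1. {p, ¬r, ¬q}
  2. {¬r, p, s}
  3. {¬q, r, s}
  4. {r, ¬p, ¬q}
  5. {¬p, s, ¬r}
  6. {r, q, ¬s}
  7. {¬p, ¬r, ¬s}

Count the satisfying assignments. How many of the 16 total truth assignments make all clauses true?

Satisfying assignments:
  p=F q=F r=F s=F
  p=F q=F r=T s=T
  p=F q=T r=F s=T
  p=T q=F r=F s=F
Count: 4.

4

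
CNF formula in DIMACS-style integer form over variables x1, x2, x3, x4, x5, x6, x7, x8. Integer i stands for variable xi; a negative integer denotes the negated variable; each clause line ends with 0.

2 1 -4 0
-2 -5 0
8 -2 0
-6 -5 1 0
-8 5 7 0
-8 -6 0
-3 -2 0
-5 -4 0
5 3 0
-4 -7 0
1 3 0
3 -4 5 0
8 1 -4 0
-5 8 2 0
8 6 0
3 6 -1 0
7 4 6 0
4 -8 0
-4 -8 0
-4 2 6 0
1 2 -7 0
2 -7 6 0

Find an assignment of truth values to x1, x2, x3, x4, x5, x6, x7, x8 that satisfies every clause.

Branch on x1: take x1 = False.
  then x3 is forced to True.
  then x2 is forced to False.
  then x4 is forced to False.
  then x8 is forced to False.
  then x5 is forced to False.
  then x6 is forced to True.
  then x7 is forced to False.
Every clause has at least one true literal under this assignment.

x1=False, x2=False, x3=True, x4=False, x5=False, x6=True, x7=False, x8=False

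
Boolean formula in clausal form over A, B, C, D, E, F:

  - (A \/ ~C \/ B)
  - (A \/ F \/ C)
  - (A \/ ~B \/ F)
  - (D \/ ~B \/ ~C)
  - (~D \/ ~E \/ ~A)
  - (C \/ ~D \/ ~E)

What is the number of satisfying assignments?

28

Case analysis on A and C:
  A=T, C=T: F free; 4 ways for (B,D,E) × 2^1 = 8.
  A=T, C=F: B, F free; 3 ways for (D,E) × 2^2 = 12.
  A=F, C=T: remaining (B,D,E,F) ∈ {(T,T,F,T); (T,T,T,T)} — 2.
  A=F, C=F: B free; 3 ways for (D,E,F) × 2^1 = 6.
Total: 8 + 12 + 2 + 6 = 28.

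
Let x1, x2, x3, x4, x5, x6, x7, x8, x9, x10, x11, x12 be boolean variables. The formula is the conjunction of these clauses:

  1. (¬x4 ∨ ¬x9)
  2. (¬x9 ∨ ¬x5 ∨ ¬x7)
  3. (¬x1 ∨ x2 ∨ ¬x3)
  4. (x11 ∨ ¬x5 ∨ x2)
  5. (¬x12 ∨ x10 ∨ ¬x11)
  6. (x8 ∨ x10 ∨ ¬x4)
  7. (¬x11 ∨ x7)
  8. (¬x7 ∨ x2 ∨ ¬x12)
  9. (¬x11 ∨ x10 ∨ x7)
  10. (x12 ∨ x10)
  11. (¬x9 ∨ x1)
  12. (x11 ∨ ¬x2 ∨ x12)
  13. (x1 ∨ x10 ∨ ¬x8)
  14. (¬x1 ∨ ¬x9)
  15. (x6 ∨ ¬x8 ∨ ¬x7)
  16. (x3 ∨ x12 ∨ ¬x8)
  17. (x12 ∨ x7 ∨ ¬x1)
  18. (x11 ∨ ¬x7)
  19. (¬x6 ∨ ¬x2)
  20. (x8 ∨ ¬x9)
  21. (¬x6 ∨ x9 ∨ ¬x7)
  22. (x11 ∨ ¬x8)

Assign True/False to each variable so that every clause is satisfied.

x1=False, x2=False, x3=False, x4=False, x5=False, x6=True, x7=False, x8=False, x9=False, x10=True, x11=False, x12=False

x4 occurs only negated in the remaining clauses — set x4 = False.
Pure literal: x5 appears only negated; assign x5 = False.
Branch on x1: take x1 = False.
  then x9 is forced to False.
The remaining clauses are satisfied by x2 = False, x3 = False, x6 = True, x7 = False, x8 = False, x10 = True, x11 = False, x12 = False.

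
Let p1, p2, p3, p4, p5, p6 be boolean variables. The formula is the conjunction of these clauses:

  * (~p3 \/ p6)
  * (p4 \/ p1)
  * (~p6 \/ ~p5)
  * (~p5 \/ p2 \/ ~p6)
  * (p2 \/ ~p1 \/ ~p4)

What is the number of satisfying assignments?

20

Split on p6, then p1.
  p6=1, p1=1: p3 free; 3 ways for (p2,p4,p5) × 2^1 = 6.
  p6=1, p1=0: remaining (p2,p3,p4,p5) ∈ {(0,0,1,0); (0,1,1,0); (1,0,1,0); (1,1,1,0)} — 4.
  p6=0, p1=1: p5 free; 3 ways for (p2,p3,p4) × 2^1 = 6.
  p6=0, p1=0: remaining (p2,p3,p4,p5) ∈ {(0,0,1,0); (0,0,1,1); (1,0,1,0); (1,0,1,1)} — 4.
Total: 6 + 4 + 6 + 4 = 20.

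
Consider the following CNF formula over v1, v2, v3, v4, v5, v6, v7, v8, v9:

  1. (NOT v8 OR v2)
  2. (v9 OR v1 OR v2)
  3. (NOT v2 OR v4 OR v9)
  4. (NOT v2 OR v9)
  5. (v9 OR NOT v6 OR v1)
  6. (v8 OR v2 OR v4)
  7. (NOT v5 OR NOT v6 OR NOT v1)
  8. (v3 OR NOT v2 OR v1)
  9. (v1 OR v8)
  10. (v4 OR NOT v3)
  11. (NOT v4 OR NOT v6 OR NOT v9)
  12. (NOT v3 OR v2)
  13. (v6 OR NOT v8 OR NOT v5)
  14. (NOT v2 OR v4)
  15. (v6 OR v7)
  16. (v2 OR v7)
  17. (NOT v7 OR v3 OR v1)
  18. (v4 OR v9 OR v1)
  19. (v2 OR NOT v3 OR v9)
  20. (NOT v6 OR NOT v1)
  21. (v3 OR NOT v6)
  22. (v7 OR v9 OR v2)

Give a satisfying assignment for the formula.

Set v1 = True and propagate.
  then v6 is forced to False.
  then v7 is forced to True.
Branch on v2: take v2 = False.
  then v8 is forced to False.
  then v4 is forced to True.
  then v3 is forced to False.
v5, v9 are now unconstrained; take v5 = True, v9 = True.

v1=True, v2=False, v3=False, v4=True, v5=True, v6=False, v7=True, v8=False, v9=True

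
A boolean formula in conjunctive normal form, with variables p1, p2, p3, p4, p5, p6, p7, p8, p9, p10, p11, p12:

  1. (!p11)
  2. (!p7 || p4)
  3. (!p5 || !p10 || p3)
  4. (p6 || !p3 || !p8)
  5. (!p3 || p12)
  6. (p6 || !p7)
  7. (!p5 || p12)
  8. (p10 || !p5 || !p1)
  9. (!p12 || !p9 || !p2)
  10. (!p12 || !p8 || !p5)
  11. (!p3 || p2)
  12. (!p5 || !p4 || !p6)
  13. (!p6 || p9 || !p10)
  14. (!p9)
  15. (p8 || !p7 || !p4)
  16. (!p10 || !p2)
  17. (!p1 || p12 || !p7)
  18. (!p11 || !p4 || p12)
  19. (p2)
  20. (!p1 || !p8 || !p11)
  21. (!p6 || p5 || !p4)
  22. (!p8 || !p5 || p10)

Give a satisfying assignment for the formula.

(!p11) is a unit clause, so p11 = False.
The clause (!p9) is unit: p9 must be False.
The clause (p2) is unit: p2 must be True.
The clause (!p10) is unit: p10 must be False.
p3 occurs only negated in the remaining clauses — set p3 = False.
p7 occurs only negated in the remaining clauses — set p7 = False.
Try p1 = True.
  then p5 is forced to False.
The remaining clauses are satisfied by p4 = True, p6 = False, p8 = False, p12 = False.
Every clause has at least one true literal under this assignment.
Check each clause:
  1. (!p11) — !p11 is true.
  2. (p4 || !p7) — !p7 is true.
  3. (p3 || !p10 || !p5) — !p10 is true.
  4. (!p8 || p6 || !p3) — !p8 is true.
  5. (!p3 || p12) — !p3 is true.
  6. (!p7 || p6) — !p7 is true.
  7. (p12 || !p5) — !p5 is true.
  8. (p10 || !p5 || !p1) — !p5 is true.
  9. (!p2 || !p12 || !p9) — !p12 is true.
  10. (!p12 || !p8 || !p5) — !p8 is true.
  11. (p2 || !p3) — p2 is true.
  12. (!p5 || !p4 || !p6) — !p6 is true.
  13. (!p10 || !p6 || p9) — !p6 is true.
  14. (!p9) — !p9 is true.
  15. (!p7 || !p4 || p8) — !p7 is true.
  16. (!p2 || !p10) — !p10 is true.
  17. (p12 || !p1 || !p7) — !p7 is true.
  18. (!p11 || !p4 || p12) — !p11 is true.
  19. (p2) — p2 is true.
  20. (!p8 || !p1 || !p11) — !p8 is true.
  21. (!p6 || p5 || !p4) — !p6 is true.
  22. (!p8 || p10 || !p5) — !p8 is true.

p1 = T  p2 = T  p3 = F  p4 = T  p5 = F  p6 = F  p7 = F  p8 = F  p9 = F  p10 = F  p11 = F  p12 = F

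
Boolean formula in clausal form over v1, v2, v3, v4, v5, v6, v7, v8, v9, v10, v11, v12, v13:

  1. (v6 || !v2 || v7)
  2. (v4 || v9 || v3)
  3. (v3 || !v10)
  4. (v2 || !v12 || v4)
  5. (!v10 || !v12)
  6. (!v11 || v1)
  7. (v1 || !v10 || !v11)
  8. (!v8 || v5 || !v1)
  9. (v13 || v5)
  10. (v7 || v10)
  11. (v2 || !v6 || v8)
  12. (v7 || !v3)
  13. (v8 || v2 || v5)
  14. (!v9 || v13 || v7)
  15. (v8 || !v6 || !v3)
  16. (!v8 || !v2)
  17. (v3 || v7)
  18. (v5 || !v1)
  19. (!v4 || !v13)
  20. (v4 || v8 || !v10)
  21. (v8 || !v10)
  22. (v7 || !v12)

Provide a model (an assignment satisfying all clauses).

v1 = 0  v2 = 1  v3 = 0  v4 = 0  v5 = 1  v6 = 0  v7 = 1  v8 = 0  v9 = 1  v10 = 0  v11 = 0  v12 = 0  v13 = 1

v5 occurs only positively in the remaining clauses — set v5 = True.
Pure literal: v7 appears only positively; assign v7 = True.
Set v1 = False and propagate.
  then v11 is forced to False.
For the remaining variables, v2 = True, v3 = False, v4 = False, v6 = False, v8 = False, v9 = True, v10 = False, v12 = False, v13 = True works.
Check each clause:
  1. (v7 || v6 || !v2) — v7 is true.
  2. (v3 || v4 || v9) — v9 is true.
  3. (v3 || !v10) — !v10 is true.
  4. (v2 || v4 || !v12) — v2 is true.
  5. (!v12 || !v10) — !v12 is true.
  6. (v1 || !v11) — !v11 is true.
  7. (!v11 || !v10 || v1) — !v11 is true.
  8. (v5 || !v8 || !v1) — !v8 is true.
  9. (v13 || v5) — v5 is true.
  10. (v10 || v7) — v7 is true.
  11. (!v6 || v2 || v8) — v2 is true.
  12. (v7 || !v3) — !v3 is true.
  13. (v2 || v8 || v5) — v2 is true.
  14. (v13 || v7 || !v9) — v13 is true.
  15. (!v3 || v8 || !v6) — !v6 is true.
  16. (!v8 || !v2) — !v8 is true.
  17. (v3 || v7) — v7 is true.
  18. (!v1 || v5) — v5 is true.
  19. (!v4 || !v13) — !v4 is true.
  20. (v8 || !v10 || v4) — !v10 is true.
  21. (!v10 || v8) — !v10 is true.
  22. (v7 || !v12) — !v12 is true.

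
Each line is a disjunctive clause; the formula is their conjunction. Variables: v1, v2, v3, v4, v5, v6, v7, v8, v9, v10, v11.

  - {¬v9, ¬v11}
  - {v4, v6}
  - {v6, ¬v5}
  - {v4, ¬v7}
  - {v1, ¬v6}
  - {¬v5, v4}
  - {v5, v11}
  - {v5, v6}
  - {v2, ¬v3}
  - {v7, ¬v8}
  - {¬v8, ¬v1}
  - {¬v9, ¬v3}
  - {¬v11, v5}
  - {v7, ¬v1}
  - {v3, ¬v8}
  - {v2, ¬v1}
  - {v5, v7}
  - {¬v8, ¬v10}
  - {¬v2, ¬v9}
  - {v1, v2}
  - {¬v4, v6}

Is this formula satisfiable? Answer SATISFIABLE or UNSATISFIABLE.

SATISFIABLE

v8 occurs only negated in the remaining clauses — set v8 = False.
v9 occurs only negated in the remaining clauses — set v9 = False.
Set v1 = True and propagate.
  then v7 is forced to True.
  then v4 is forced to True.
  then v2 is forced to True.
  then v6 is forced to True.
For the remaining variables, v3 = True, v5 = True, v10 = False, v11 = True works.
So v1 = True  v2 = True  v3 = True  v4 = True  v5 = True  v6 = True  v7 = True  v8 = False  v9 = False  v10 = False  v11 = True is a satisfying assignment.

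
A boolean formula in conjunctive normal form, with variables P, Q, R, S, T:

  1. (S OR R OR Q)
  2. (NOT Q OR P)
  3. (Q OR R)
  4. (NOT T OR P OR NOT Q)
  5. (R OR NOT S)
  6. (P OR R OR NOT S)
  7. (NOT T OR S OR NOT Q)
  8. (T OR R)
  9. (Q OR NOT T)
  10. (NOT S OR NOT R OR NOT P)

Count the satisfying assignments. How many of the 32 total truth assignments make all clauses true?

Satisfying assignments:
  P=F Q=F R=T S=F T=F
  P=F Q=F R=T S=T T=F
  P=T Q=F R=T S=F T=F
  P=T Q=T R=T S=F T=F
Count: 4.

4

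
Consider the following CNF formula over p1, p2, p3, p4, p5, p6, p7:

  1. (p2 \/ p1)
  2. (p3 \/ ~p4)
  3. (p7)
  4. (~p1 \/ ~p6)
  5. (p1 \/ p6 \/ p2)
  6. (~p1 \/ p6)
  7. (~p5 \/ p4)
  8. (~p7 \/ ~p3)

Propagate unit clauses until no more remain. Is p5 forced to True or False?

(p7) stands alone — p7 = True.
(~p3 \/ ~p7): since p7 = True, the clause reduces to (~p3). p3 = False.
From (p3 \/ ~p4) and p3 = False: p4 = False.
From (~p5 \/ p4) and p4 = False: p5 = False.

False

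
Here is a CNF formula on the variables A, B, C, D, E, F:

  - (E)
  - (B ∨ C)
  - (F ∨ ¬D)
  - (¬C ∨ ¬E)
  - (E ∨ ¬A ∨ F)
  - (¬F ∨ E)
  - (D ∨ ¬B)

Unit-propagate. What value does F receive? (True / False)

(E) stands alone — E = True.
From (¬C ∨ ¬E) and E = True: C = False.
(C ∨ B): since C = False, the clause reduces to (B). B = True.
From (D ∨ ¬B) and B = True: D = True.
In (¬D ∨ F), ¬D is now false; F must hold, so F = True.

True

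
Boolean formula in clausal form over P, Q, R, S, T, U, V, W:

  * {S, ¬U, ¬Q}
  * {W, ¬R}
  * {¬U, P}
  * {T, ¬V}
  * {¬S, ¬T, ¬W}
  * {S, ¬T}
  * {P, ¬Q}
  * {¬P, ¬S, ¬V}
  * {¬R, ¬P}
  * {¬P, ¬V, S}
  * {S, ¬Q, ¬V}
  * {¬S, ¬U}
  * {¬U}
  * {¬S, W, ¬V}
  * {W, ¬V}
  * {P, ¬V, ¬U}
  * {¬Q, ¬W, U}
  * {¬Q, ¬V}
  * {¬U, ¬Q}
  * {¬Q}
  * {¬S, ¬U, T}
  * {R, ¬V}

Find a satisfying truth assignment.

P=True, Q=False, R=False, S=False, T=False, U=False, V=False, W=True

The clause (¬U) is unit: U must be False.
(¬Q) is a unit clause, so Q = False.
Pure literal: V appears only negated; assign V = False.
Branch on P: take P = True.
  then R is forced to False.
Branch on S: take S = False.
  then T is forced to False.
W is now unconstrained; take W = True.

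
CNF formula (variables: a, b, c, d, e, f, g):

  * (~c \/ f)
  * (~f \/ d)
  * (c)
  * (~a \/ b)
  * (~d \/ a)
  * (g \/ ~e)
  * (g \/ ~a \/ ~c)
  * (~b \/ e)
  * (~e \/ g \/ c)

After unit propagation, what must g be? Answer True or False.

True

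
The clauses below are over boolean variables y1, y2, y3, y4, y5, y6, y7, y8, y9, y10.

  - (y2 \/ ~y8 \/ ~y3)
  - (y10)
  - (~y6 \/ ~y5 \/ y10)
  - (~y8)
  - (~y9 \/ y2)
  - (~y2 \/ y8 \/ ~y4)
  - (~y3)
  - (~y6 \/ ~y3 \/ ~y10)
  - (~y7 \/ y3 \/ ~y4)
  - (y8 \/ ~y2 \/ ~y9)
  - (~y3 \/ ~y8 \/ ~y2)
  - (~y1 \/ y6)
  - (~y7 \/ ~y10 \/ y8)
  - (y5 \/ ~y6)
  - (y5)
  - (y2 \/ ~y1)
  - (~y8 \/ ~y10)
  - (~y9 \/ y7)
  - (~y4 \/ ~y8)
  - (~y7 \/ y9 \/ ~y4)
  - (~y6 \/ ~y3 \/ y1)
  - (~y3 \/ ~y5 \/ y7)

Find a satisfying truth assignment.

Unit propagation: (y10) forces y10 = True.
(~y8) is a unit clause, so y8 = False.
The clause (~y3) is unit: y3 must be False.
(~y7) is a unit clause, so y7 = False.
Unit propagation: (y5) forces y5 = True.
The clause (~y9) is unit: y9 must be False.
y4 occurs only negated in the remaining clauses — set y4 = False.
Pure literal: y6 appears only positively; assign y6 = True.
Try y1 = True.
  then y2 is forced to True.

y1 = T, y2 = T, y3 = F, y4 = F, y5 = T, y6 = T, y7 = F, y8 = F, y9 = F, y10 = T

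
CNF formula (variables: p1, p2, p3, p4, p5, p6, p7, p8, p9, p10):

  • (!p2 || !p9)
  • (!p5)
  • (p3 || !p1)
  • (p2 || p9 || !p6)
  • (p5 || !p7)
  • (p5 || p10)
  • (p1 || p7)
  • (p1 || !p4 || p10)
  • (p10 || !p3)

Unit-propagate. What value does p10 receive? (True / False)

True

Unit clause (!p5) sets p5 = False.
From (p5 || !p7) and p5 = False: p7 = False.
In (p10 || p5), p5 is now false; p10 must hold, so p10 = True.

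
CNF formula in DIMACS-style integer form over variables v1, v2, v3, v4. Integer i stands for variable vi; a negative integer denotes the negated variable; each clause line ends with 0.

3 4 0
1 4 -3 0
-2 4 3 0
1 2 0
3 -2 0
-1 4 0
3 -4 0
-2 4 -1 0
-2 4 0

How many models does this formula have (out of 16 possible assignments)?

Satisfying assignments:
  v1=0 v2=1 v3=1 v4=1
  v1=1 v2=0 v3=1 v4=1
  v1=1 v2=1 v3=1 v4=1
Count: 3.

3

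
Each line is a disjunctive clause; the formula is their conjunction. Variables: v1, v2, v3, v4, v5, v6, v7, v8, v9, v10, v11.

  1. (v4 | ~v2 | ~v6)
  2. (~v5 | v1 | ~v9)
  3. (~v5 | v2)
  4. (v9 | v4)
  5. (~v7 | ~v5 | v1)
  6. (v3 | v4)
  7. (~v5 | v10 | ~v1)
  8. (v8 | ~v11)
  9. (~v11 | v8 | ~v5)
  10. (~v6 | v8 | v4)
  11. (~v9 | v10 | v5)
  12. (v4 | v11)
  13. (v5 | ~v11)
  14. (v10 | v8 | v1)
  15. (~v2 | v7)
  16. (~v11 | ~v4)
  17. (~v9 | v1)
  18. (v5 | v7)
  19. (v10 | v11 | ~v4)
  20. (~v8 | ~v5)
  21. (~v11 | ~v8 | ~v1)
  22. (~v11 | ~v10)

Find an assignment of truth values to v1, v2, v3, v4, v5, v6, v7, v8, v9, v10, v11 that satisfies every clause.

Pure literal: v3 appears only positively; assign v3 = True.
v6 occurs only negated in the remaining clauses — set v6 = False.
Try v1 = False.
  then v9 is forced to False.
  then v4 is forced to True.
  then v11 is forced to False.
  then v10 is forced to True.
For the remaining variables, v2 = True, v5 = False, v7 = True, v8 = False works.
Every clause has at least one true literal under this assignment.

v1 = F, v2 = T, v3 = T, v4 = T, v5 = F, v6 = F, v7 = T, v8 = F, v9 = F, v10 = T, v11 = F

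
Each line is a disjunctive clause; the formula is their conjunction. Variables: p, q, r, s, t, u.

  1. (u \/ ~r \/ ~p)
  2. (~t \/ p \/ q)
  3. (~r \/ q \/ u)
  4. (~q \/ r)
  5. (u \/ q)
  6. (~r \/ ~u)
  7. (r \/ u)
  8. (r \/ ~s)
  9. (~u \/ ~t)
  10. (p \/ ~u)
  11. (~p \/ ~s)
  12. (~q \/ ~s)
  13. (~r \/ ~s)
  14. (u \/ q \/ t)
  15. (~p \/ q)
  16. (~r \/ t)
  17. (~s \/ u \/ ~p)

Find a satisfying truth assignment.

s occurs only negated in the remaining clauses — set s = False.
Set p = False and propagate.
  then u is forced to False.
  then q is forced to True.
  then r is forced to True.
  then t is forced to True.
Check each clause:
  1. (~r \/ ~p \/ u) — ~p is true.
  2. (p \/ q \/ ~t) — q is true.
  3. (u \/ q \/ ~r) — q is true.
  4. (r \/ ~q) — r is true.
  5. (u \/ q) — q is true.
  6. (~u \/ ~r) — ~u is true.
  7. (u \/ r) — r is true.
  8. (r \/ ~s) — r is true.
  9. (~u \/ ~t) — ~u is true.
  10. (p \/ ~u) — ~u is true.
  11. (~p \/ ~s) — ~s is true.
  12. (~s \/ ~q) — ~s is true.
  13. (~r \/ ~s) — ~s is true.
  14. (q \/ t \/ u) — q is true.
  15. (~p \/ q) — q is true.
  16. (~r \/ t) — t is true.
  17. (~s \/ u \/ ~p) — ~s is true.

p=0  q=1  r=1  s=0  t=1  u=0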